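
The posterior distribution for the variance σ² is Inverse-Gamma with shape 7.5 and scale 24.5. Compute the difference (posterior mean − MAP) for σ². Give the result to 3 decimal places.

0.887

Mode = β/(α+1) = 24.5/8.5 = 2.882.
Mean = β/(α−1) = 24.5/6.5 = 3.769.
Difference = 3.769 − 2.882 = 0.887.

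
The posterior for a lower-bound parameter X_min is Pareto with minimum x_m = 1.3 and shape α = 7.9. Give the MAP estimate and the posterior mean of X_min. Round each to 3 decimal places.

The Pareto density is strictly decreasing on [x_m, ∞), so the mode is x_m = 1.300.
Mean = α·x_m/(α−1) = 7.9·1.3/6.9 = 1.488.

X_min_MAP = 1.300, E[X_min|data] = 1.488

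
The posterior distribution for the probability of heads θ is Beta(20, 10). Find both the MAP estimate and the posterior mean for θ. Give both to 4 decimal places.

Mode = (20−1)/(20+10−2) = 19/28 = 0.6786.
Mean = 20/(20+10) = 20/30 = 0.6667.
Mode > mean: the posterior has a left tail.

θ_MAP = 0.6786, E[θ|data] = 0.6667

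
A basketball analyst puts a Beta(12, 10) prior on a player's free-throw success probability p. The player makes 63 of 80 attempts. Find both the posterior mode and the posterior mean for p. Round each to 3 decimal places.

Posterior: Beta(12+63, 10+17) = Beta(75, 27).
Mode = (75−1)/(75+27−2) = 74/100 = 0.740.
Mean = 75/(75+27) = 75/102 = 0.735.
The mean is pulled below the mode by the posterior's left skew.

p_MAP = 0.740, E[p|data] = 0.735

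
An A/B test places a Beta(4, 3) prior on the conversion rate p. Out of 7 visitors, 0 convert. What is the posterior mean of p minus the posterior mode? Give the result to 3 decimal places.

Posterior: Beta(4+0, 3+7) = Beta(4, 10).
Mode = (4−1)/(4+10−2) = 3/12 = 0.250.
Mean = 4/(4+10) = 4/14 = 0.286.
Difference = 0.286 − 0.250 = 0.036.
Mean > mode: the posterior has a right tail.

0.036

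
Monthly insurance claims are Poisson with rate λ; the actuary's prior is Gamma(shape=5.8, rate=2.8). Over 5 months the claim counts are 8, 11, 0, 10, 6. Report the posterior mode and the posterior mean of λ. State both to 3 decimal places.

Σ counts = 35. Posterior: Gamma(shape = 5.8+35 = 40.8, rate = 2.8+5 = 7.8).
Mode = (α−1)/β = 39.8/7.8 = 5.103.
Mean = α/β = 40.8/7.8 = 5.231.

MAP = 5.103; posterior mean = 5.231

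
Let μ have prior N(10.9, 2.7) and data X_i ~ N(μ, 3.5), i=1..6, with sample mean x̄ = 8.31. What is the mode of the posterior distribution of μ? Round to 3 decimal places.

8.770

Posterior for μ is Normal. Precision-weighted mean: (1/2.7·10.9 + 6/3.5·8.31) / (1/2.7 + 6/3.5) = 8.770.
A Normal posterior is symmetric, so mode = mean.
This is the posterior mode — the MAP estimate.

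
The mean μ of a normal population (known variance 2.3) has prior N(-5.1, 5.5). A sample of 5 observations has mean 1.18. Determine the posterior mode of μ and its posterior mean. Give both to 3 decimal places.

Posterior for μ is Normal. Precision-weighted mean: (1/5.5·-5.1 + 5/2.3·1.18) / (1/5.5 + 5/2.3) = 0.695.
A Normal posterior is symmetric, so mode = mean.

MAP = 0.695, posterior mean = 0.695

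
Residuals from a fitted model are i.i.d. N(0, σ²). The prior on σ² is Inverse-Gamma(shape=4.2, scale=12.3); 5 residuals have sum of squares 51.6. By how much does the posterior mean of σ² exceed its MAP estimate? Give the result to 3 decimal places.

Posterior: Inverse-Gamma(shape = 4.2+5/2 = 6.7, scale = 12.3+51.6/2 = 38.1).
Mode = β/(α+1) = 38.1/7.7 = 4.948.
Mean = β/(α−1) = 38.1/5.7 = 6.684.
Difference = 6.684 − 4.948 = 1.736.

1.736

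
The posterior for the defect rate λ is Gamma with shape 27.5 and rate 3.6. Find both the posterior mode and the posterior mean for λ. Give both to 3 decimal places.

MAP = 7.361, posterior mean = 7.639

Mode = (α−1)/β = 26.5/3.6 = 7.361.
Mean = α/β = 27.5/3.6 = 7.639.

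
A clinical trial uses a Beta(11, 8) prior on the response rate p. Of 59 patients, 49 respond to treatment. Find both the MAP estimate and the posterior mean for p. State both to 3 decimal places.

Posterior: Beta(11+49, 8+10) = Beta(60, 18).
Mode = (60−1)/(60+18−2) = 59/76 = 0.776.
Mean = 60/(60+18) = 60/78 = 0.769.

MAP: 0.776. Posterior mean: 0.769.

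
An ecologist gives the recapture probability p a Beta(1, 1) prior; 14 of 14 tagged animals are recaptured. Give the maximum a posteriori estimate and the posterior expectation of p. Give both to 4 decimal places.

Posterior: Beta(1+14, 1+0) = Beta(15, 1).
Since β = 1 ≤ 1 and α > 1, the Beta density is monotone increasing on [0,1]; the mode is at 1.
Mean = 15/(15+1) = 0.9375.
The mean is pulled below the mode by the posterior's left skew.

MAP: 1.0000. Posterior mean: 0.9375.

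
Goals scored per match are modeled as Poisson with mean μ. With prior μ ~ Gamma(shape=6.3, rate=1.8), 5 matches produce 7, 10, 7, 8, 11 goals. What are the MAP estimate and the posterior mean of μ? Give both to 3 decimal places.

μ_MAP = 7.103, E[μ|data] = 7.250

Σ counts = 43. Posterior: Gamma(shape = 6.3+43 = 49.3, rate = 1.8+5 = 6.8).
Mode = (α−1)/β = 48.3/6.8 = 7.103.
Mean = α/β = 49.3/6.8 = 7.250.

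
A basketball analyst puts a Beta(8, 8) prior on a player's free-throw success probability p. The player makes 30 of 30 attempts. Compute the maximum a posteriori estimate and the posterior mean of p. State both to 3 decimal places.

Posterior: Beta(8+30, 8+0) = Beta(38, 8).
Mode = (38−1)/(38+8−2) = 37/44 = 0.841.
Mean = 38/(38+8) = 38/46 = 0.826.

p_MAP = 0.841, E[p|data] = 0.826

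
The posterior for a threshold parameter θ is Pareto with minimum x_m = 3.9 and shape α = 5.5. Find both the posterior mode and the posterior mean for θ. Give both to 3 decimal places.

The Pareto density is strictly decreasing on [x_m, ∞), so the mode is x_m = 3.900.
Mean = α·x_m/(α−1) = 5.5·3.9/4.5 = 4.767.
Mean > mode: the posterior has a right tail.

θ_MAP = 3.900, E[θ|data] = 4.767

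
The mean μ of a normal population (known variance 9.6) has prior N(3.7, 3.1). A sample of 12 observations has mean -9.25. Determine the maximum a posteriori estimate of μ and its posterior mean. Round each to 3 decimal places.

Posterior for μ is Normal. Precision-weighted mean: (1/3.1·3.7 + 12/9.6·-9.25) / (1/3.1 + 12/9.6) = -6.594.
A Normal posterior is symmetric, so mode = mean.

μ_MAP = -6.594, E[μ|data] = -6.594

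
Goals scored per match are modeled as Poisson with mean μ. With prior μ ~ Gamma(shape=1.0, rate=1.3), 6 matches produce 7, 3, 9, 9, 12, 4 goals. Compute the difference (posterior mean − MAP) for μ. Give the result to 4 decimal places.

Σ counts = 44. Posterior: Gamma(shape = 1.0+44 = 45.0, rate = 1.3+6 = 7.3).
Mode = (α−1)/β = 44.0/7.3 = 6.0274.
Mean = α/β = 45.0/7.3 = 6.1644.
Difference = 6.1644 − 6.0274 = 0.1370.

0.1370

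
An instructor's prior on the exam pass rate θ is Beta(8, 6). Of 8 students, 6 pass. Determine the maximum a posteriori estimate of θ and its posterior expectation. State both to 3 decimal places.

Posterior: Beta(8+6, 6+2) = Beta(14, 8).
Mode = (14−1)/(14+8−2) = 13/20 = 0.650.
Mean = 14/(14+8) = 14/22 = 0.636.
The posterior is left-skewed, so the mode exceeds the mean.

MAP = 0.650, posterior mean = 0.636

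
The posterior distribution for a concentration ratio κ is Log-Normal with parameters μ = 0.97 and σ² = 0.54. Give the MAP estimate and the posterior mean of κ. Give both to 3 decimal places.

Mode = exp(μ − σ²) = exp(0.43) = 1.537.
Mean = exp(μ + σ²/2) = exp(1.240) = 3.456.

MAP = 1.537; posterior mean = 3.456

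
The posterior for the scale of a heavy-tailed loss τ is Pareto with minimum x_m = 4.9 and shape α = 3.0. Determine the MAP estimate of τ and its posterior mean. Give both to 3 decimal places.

The Pareto density is strictly decreasing on [x_m, ∞), so the mode is x_m = 4.900.
Mean = α·x_m/(α−1) = 3.0·4.9/2.0 = 7.350.
Mean > mode: the posterior has a right tail.

MAP: 4.900. Posterior mean: 7.350.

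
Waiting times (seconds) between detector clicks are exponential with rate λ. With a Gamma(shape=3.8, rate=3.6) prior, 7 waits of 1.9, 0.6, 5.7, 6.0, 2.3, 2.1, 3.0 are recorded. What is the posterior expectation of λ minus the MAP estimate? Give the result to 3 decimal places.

0.040

Σ times = 21.6. Posterior: Gamma(shape = 3.8+7 = 10.8, rate = 3.6+21.6 = 25.2).
Mode = (α−1)/β = 9.8/25.2 = 0.389.
Mean = α/β = 10.8/25.2 = 0.429.
Difference = 0.429 − 0.389 = 0.040.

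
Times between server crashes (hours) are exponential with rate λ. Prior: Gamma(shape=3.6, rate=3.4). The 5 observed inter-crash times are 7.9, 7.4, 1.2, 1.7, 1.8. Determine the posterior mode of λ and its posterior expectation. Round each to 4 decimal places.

Σ times = 20.0. Posterior: Gamma(shape = 3.6+5 = 8.6, rate = 3.4+20.0 = 23.4).
Mode = (α−1)/β = 7.6/23.4 = 0.3248.
Mean = α/β = 8.6/23.4 = 0.3675.
The mean is pulled above the mode by the posterior's right skew.

posterior mode = 0.3248, posterior expectation = 0.3675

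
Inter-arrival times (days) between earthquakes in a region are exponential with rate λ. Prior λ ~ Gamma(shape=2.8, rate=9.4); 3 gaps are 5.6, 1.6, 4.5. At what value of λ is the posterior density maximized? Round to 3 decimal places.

0.227

Σ times = 11.7. Posterior: Gamma(shape = 2.8+3 = 5.8, rate = 9.4+11.7 = 21.1).
Mode = (α−1)/β = 4.8/21.1 = 0.227.
Mean = α/β = 5.8/21.1 = 0.275.
This is the posterior mode — the MAP estimate.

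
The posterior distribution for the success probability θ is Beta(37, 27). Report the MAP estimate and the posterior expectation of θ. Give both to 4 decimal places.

MAP = 0.5806; posterior mean = 0.5781

Mode = (37−1)/(37+27−2) = 36/62 = 0.5806.
Mean = 37/(37+27) = 37/64 = 0.5781.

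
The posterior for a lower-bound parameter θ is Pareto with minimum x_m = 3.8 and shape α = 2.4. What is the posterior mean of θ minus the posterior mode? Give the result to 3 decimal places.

2.714

The Pareto density is strictly decreasing on [x_m, ∞), so the mode is x_m = 3.800.
Mean = α·x_m/(α−1) = 2.4·3.8/1.4 = 6.514.
Difference = 6.514 − 3.800 = 2.714.
The mean is pulled above the mode by the posterior's right skew.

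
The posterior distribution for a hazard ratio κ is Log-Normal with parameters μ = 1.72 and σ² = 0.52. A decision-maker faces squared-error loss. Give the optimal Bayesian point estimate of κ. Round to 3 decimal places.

7.243

Mode = exp(μ − σ²) = exp(1.20) = 3.320.
Mean = exp(μ + σ²/2) = exp(1.980) = 7.243.
Squared-error loss ⇒ the optimal estimator is the posterior mean.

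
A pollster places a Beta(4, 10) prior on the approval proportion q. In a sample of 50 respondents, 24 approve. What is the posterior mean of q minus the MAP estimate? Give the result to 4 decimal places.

0.0020

Posterior: Beta(4+24, 10+26) = Beta(28, 36).
Mode = (28−1)/(28+36−2) = 27/62 = 0.4355.
Mean = 28/(28+36) = 28/64 = 0.4375.
Difference = 0.4375 − 0.4355 = 0.0020.
Right-skewed posterior ⇒ mode < mean.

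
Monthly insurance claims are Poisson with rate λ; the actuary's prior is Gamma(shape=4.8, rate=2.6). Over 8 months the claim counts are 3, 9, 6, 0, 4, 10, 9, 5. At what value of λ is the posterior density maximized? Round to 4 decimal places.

4.6981

Σ counts = 46. Posterior: Gamma(shape = 4.8+46 = 50.8, rate = 2.6+8 = 10.6).
Mode = (α−1)/β = 49.8/10.6 = 4.6981.
Mean = α/β = 50.8/10.6 = 4.7925.
This is the posterior mode — the MAP estimate.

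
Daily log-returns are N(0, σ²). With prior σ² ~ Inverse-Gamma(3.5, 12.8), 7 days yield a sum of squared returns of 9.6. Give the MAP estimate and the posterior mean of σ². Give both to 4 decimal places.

MAP = 2.2000, posterior mean = 2.9333

Posterior: Inverse-Gamma(shape = 3.5+7/2 = 7.0, scale = 12.8+9.6/2 = 17.6).
Mode = β/(α+1) = 17.6/8.0 = 2.2000.
Mean = β/(α−1) = 17.6/6.0 = 2.9333.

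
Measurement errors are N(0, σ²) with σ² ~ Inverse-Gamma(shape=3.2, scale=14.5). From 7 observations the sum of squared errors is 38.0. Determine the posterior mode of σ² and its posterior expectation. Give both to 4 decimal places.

Posterior: Inverse-Gamma(shape = 3.2+7/2 = 6.7, scale = 14.5+38.0/2 = 33.5).
Mode = β/(α+1) = 33.5/7.7 = 4.3506.
Mean = β/(α−1) = 33.5/5.7 = 5.8772.

MAP = 4.3506; posterior mean = 5.8772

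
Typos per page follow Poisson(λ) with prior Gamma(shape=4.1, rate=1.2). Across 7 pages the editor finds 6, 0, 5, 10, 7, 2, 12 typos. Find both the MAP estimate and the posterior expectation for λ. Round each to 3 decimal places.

Σ counts = 42. Posterior: Gamma(shape = 4.1+42 = 46.1, rate = 1.2+7 = 8.2).
Mode = (α−1)/β = 45.1/8.2 = 5.500.
Mean = α/β = 46.1/8.2 = 5.622.

MAP = 5.500, posterior mean = 5.622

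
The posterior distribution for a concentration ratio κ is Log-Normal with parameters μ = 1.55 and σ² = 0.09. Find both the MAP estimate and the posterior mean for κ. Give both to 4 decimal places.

MAP = 4.3060; posterior mean = 4.9283

Mode = exp(μ − σ²) = exp(1.46) = 4.3060.
Mean = exp(μ + σ²/2) = exp(1.595) = 4.9283.
Right-skewed posterior ⇒ mode < mean.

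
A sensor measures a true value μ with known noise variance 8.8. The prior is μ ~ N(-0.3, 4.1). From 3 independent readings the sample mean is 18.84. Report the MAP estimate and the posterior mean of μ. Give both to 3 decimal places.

Posterior for μ is Normal. Precision-weighted mean: (1/4.1·-0.3 + 3/8.8·18.84) / (1/4.1 + 3/8.8) = 10.857.
A Normal posterior is symmetric, so mode = mean.

MAP = 10.857; posterior mean = 10.857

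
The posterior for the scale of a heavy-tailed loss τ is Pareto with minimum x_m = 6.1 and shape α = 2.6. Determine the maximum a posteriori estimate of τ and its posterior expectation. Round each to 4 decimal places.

The Pareto density is strictly decreasing on [x_m, ∞), so the mode is x_m = 6.1000.
Mean = α·x_m/(α−1) = 2.6·6.1/1.6 = 9.9125.

MAP: 6.1000. Posterior mean: 9.9125.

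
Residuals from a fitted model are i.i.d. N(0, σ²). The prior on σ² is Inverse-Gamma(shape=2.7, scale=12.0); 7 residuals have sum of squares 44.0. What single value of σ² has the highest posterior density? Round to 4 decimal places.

Posterior: Inverse-Gamma(shape = 2.7+7/2 = 6.2, scale = 12.0+44.0/2 = 34.0).
Mode = β/(α+1) = 34.0/7.2 = 4.7222.
Mean = β/(α−1) = 34.0/5.2 = 6.5385.
This is the posterior mode — the MAP estimate.

4.7222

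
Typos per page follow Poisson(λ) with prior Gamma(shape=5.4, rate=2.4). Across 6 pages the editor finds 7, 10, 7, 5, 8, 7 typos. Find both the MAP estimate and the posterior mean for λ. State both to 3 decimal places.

MAP = 5.762, posterior mean = 5.881

Σ counts = 44. Posterior: Gamma(shape = 5.4+44 = 49.4, rate = 2.4+6 = 8.4).
Mode = (α−1)/β = 48.4/8.4 = 5.762.
Mean = α/β = 49.4/8.4 = 5.881.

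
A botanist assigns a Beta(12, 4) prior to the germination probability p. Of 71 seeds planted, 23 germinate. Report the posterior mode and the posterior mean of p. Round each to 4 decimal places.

MAP = 0.4000; posterior mean = 0.4023

Posterior: Beta(12+23, 4+48) = Beta(35, 52).
Mode = (35−1)/(35+52−2) = 34/85 = 0.4000.
Mean = 35/(35+52) = 35/87 = 0.4023.
Mean > mode: the posterior has a right tail.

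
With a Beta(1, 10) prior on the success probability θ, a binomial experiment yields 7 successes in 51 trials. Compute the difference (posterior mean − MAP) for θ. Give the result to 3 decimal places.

Posterior: Beta(1+7, 10+44) = Beta(8, 54).
Mode = (8−1)/(8+54−2) = 7/60 = 0.117.
Mean = 8/(8+54) = 8/62 = 0.129.
Difference = 0.129 − 0.117 = 0.012.

0.012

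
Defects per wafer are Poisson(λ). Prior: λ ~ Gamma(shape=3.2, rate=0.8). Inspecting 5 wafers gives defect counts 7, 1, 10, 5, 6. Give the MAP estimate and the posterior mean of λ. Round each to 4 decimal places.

MAP = 5.3793; posterior mean = 5.5517

Σ counts = 29. Posterior: Gamma(shape = 3.2+29 = 32.2, rate = 0.8+5 = 5.8).
Mode = (α−1)/β = 31.2/5.8 = 5.3793.
Mean = α/β = 32.2/5.8 = 5.5517.
The posterior is right-skewed, so the mean exceeds the mode.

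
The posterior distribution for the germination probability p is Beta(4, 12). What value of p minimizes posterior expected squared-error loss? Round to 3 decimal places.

0.250

Mode = (4−1)/(4+12−2) = 3/14 = 0.214.
Mean = 4/(4+12) = 4/16 = 0.250.
Squared-error loss ⇒ the optimal estimator is the posterior mean.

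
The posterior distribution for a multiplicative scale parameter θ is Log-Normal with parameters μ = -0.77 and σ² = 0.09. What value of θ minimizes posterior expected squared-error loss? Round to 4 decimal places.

0.4843

Mode = exp(μ − σ²) = exp(-0.86) = 0.4232.
Mean = exp(μ + σ²/2) = exp(-0.725) = 0.4843.
Squared-error loss ⇒ the optimal estimator is the posterior mean.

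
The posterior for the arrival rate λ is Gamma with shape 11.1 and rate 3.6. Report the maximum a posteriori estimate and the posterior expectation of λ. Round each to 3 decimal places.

MAP: 2.806. Posterior mean: 3.083.

Mode = (α−1)/β = 10.1/3.6 = 2.806.
Mean = α/β = 11.1/3.6 = 3.083.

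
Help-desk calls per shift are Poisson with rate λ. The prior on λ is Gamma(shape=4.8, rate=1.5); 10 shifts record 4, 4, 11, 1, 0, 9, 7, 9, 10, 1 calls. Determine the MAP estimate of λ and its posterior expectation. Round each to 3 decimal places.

λ_MAP = 5.200, E[λ|data] = 5.287

Σ counts = 56. Posterior: Gamma(shape = 4.8+56 = 60.8, rate = 1.5+10 = 11.5).
Mode = (α−1)/β = 59.8/11.5 = 5.200.
Mean = α/β = 60.8/11.5 = 5.287.
The mean is pulled above the mode by the posterior's right skew.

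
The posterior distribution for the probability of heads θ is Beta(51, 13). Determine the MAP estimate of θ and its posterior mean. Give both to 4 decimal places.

Mode = (51−1)/(51+13−2) = 50/62 = 0.8065.
Mean = 51/(51+13) = 51/64 = 0.7969.
The posterior is left-skewed, so the mode exceeds the mean.

MAP: 0.8065. Posterior mean: 0.7969.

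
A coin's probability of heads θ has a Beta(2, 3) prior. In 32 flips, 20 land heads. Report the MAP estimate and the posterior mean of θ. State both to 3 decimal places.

θ_MAP = 0.600, E[θ|data] = 0.595

Posterior: Beta(2+20, 3+12) = Beta(22, 15).
Mode = (22−1)/(22+15−2) = 21/35 = 0.600.
Mean = 22/(22+15) = 22/37 = 0.595.
Left-skewed posterior ⇒ mean < mode.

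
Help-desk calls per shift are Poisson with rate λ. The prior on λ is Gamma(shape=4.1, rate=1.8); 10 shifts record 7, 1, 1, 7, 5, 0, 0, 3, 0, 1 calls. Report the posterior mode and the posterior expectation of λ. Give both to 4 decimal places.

Σ counts = 25. Posterior: Gamma(shape = 4.1+25 = 29.1, rate = 1.8+10 = 11.8).
Mode = (α−1)/β = 28.1/11.8 = 2.3814.
Mean = α/β = 29.1/11.8 = 2.4661.

posterior mode = 2.3814, posterior expectation = 2.4661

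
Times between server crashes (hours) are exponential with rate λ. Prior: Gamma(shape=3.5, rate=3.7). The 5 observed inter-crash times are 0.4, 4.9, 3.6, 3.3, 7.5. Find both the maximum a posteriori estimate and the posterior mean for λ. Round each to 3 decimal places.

Σ times = 19.7. Posterior: Gamma(shape = 3.5+5 = 8.5, rate = 3.7+19.7 = 23.4).
Mode = (α−1)/β = 7.5/23.4 = 0.321.
Mean = α/β = 8.5/23.4 = 0.363.
Right-skewed posterior ⇒ mode < mean.

MAP = 0.321, posterior mean = 0.363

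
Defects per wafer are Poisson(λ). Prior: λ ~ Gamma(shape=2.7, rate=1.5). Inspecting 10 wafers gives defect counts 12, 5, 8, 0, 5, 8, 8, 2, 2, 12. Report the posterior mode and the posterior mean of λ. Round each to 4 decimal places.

λ_MAP = 5.5391, E[λ|data] = 5.6261

Σ counts = 62. Posterior: Gamma(shape = 2.7+62 = 64.7, rate = 1.5+10 = 11.5).
Mode = (α−1)/β = 63.7/11.5 = 5.5391.
Mean = α/β = 64.7/11.5 = 5.6261.
Right-skewed posterior ⇒ mode < mean.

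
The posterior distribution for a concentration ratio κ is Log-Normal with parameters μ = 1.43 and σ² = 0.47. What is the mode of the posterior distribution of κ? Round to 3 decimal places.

Mode = exp(μ − σ²) = exp(0.96) = 2.612.
Mean = exp(μ + σ²/2) = exp(1.665) = 5.286.
This is the posterior mode — the MAP estimate.

2.612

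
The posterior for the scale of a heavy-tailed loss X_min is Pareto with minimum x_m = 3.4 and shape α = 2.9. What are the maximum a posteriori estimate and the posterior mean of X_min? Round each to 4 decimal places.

The Pareto density is strictly decreasing on [x_m, ∞), so the mode is x_m = 3.4000.
Mean = α·x_m/(α−1) = 2.9·3.4/1.9 = 5.1895.
The mean is pulled above the mode by the posterior's right skew.

maximum a posteriori estimate = 3.4000, posterior mean = 5.1895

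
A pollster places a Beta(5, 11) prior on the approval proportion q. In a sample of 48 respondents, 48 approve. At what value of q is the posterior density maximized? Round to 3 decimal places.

Posterior: Beta(5+48, 11+0) = Beta(53, 11).
Mode = (53−1)/(53+11−2) = 52/62 = 0.839.
Mean = 53/(53+11) = 53/64 = 0.828.
This is the posterior mode — the MAP estimate.

0.839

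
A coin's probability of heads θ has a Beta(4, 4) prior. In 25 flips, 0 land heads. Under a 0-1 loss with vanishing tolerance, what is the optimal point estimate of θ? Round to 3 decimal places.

Posterior: Beta(4+0, 4+25) = Beta(4, 29).
Mode = (4−1)/(4+29−2) = 3/31 = 0.097.
Mean = 4/(4+29) = 4/33 = 0.121.
This is the posterior mode — the MAP estimate.

0.097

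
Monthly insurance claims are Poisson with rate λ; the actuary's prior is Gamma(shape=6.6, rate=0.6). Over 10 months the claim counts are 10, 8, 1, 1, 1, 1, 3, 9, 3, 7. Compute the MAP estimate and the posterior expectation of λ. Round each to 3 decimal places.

Σ counts = 44. Posterior: Gamma(shape = 6.6+44 = 50.6, rate = 0.6+10 = 10.6).
Mode = (α−1)/β = 49.6/10.6 = 4.679.
Mean = α/β = 50.6/10.6 = 4.774.
The mean is pulled above the mode by the posterior's right skew.

λ_MAP = 4.679, E[λ|data] = 4.774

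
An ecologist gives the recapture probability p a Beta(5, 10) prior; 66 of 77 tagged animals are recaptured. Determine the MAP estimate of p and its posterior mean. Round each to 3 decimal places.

Posterior: Beta(5+66, 10+11) = Beta(71, 21).
Mode = (71−1)/(71+21−2) = 70/90 = 0.778.
Mean = 71/(71+21) = 71/92 = 0.772.
Left-skewed posterior ⇒ mean < mode.

MAP: 0.778. Posterior mean: 0.772.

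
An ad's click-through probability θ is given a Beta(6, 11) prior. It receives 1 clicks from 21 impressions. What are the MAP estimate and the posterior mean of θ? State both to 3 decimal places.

Posterior: Beta(6+1, 11+20) = Beta(7, 31).
Mode = (7−1)/(7+31−2) = 6/36 = 0.167.
Mean = 7/(7+31) = 7/38 = 0.184.

MAP = 0.167; posterior mean = 0.184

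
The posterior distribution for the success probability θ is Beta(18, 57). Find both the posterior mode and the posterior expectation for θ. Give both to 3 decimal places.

MAP: 0.233. Posterior mean: 0.240.

Mode = (18−1)/(18+57−2) = 17/73 = 0.233.
Mean = 18/(18+57) = 18/75 = 0.240.
The posterior is right-skewed, so the mean exceeds the mode.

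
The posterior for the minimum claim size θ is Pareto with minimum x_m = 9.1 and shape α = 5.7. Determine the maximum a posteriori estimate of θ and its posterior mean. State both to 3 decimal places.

maximum a posteriori estimate = 9.100, posterior mean = 11.036

The Pareto density is strictly decreasing on [x_m, ∞), so the mode is x_m = 9.100.
Mean = α·x_m/(α−1) = 5.7·9.1/4.7 = 11.036.
The posterior is right-skewed, so the mean exceeds the mode.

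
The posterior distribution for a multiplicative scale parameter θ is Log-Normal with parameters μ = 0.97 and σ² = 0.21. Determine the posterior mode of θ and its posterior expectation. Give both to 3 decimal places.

Mode = exp(μ − σ²) = exp(0.76) = 2.138.
Mean = exp(μ + σ²/2) = exp(1.075) = 2.930.
The posterior is right-skewed, so the mean exceeds the mode.

MAP = 2.138; posterior mean = 2.930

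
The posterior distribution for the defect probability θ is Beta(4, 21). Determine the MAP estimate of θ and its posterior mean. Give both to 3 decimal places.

Mode = (4−1)/(4+21−2) = 3/23 = 0.130.
Mean = 4/(4+21) = 4/25 = 0.160.

θ_MAP = 0.130, E[θ|data] = 0.160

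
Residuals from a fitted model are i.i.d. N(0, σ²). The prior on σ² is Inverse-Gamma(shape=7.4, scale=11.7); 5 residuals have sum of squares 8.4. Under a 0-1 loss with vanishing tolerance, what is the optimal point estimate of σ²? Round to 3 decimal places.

Posterior: Inverse-Gamma(shape = 7.4+5/2 = 9.9, scale = 11.7+8.4/2 = 15.9).
Mode = β/(α+1) = 15.9/10.9 = 1.459.
Mean = β/(α−1) = 15.9/8.9 = 1.787.
This is the posterior mode — the MAP estimate.

1.459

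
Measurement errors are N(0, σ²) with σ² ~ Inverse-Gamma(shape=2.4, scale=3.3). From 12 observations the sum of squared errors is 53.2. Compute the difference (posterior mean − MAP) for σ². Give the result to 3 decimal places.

Posterior: Inverse-Gamma(shape = 2.4+12/2 = 8.4, scale = 3.3+53.2/2 = 29.9).
Mode = β/(α+1) = 29.9/9.4 = 3.181.
Mean = β/(α−1) = 29.9/7.4 = 4.041.
Difference = 4.041 − 3.181 = 0.860.

0.860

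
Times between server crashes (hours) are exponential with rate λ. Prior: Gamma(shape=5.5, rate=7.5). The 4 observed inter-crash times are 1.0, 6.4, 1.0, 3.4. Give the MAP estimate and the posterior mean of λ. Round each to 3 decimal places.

Σ times = 11.8. Posterior: Gamma(shape = 5.5+4 = 9.5, rate = 7.5+11.8 = 19.3).
Mode = (α−1)/β = 8.5/19.3 = 0.440.
Mean = α/β = 9.5/19.3 = 0.492.

MAP: 0.440. Posterior mean: 0.492.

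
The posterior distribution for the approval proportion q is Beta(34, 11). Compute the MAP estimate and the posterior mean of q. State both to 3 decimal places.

Mode = (34−1)/(34+11−2) = 33/43 = 0.767.
Mean = 34/(34+11) = 34/45 = 0.756.
Mode > mean: the posterior has a left tail.

MAP = 0.767; posterior mean = 0.756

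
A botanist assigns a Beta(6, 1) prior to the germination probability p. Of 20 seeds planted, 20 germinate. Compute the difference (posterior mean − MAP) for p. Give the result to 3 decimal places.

Posterior: Beta(6+20, 1+0) = Beta(26, 1).
Since β = 1 ≤ 1 and α > 1, the Beta density is monotone increasing on [0,1]; the mode is at 1.
Mean = 26/(26+1) = 0.963.
Difference = 0.963 − 1.000 = -0.037.
Mode > mean: the posterior has a left tail.

-0.037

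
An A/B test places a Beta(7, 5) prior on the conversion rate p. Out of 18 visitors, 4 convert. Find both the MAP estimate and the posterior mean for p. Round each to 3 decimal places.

Posterior: Beta(7+4, 5+14) = Beta(11, 19).
Mode = (11−1)/(11+19−2) = 10/28 = 0.357.
Mean = 11/(11+19) = 11/30 = 0.367.

MAP estimate = 0.357, posterior mean = 0.367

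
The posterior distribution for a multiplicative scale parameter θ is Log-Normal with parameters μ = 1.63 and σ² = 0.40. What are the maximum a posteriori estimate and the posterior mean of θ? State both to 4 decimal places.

Mode = exp(μ − σ²) = exp(1.23) = 3.4212.
Mean = exp(μ + σ²/2) = exp(1.830) = 6.2339.
The mean is pulled above the mode by the posterior's right skew.

maximum a posteriori estimate = 3.4212, posterior mean = 6.2339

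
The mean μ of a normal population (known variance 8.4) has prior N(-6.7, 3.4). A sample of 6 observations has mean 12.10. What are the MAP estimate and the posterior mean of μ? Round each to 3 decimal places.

MAP estimate = 6.617, posterior mean = 6.617

Posterior for μ is Normal. Precision-weighted mean: (1/3.4·-6.7 + 6/8.4·12.10) / (1/3.4 + 6/8.4) = 6.617.
A Normal posterior is symmetric, so mode = mean.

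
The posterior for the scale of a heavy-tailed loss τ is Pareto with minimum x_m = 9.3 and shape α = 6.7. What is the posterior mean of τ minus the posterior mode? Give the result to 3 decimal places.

1.632

The Pareto density is strictly decreasing on [x_m, ∞), so the mode is x_m = 9.300.
Mean = α·x_m/(α−1) = 6.7·9.3/5.7 = 10.932.
Difference = 10.932 − 9.300 = 1.632.
Mean > mode: the posterior has a right tail.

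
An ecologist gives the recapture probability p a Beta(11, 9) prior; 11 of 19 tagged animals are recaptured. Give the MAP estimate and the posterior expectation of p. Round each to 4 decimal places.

Posterior: Beta(11+11, 9+8) = Beta(22, 17).
Mode = (22−1)/(22+17−2) = 21/37 = 0.5676.
Mean = 22/(22+17) = 22/39 = 0.5641.

MAP = 0.5676, posterior mean = 0.5641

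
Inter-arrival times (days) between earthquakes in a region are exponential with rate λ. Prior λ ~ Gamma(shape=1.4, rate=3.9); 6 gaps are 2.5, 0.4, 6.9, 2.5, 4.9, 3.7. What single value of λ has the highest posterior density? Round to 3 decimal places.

Σ times = 20.9. Posterior: Gamma(shape = 1.4+6 = 7.4, rate = 3.9+20.9 = 24.8).
Mode = (α−1)/β = 6.4/24.8 = 0.258.
Mean = α/β = 7.4/24.8 = 0.298.
This is the posterior mode — the MAP estimate.

0.258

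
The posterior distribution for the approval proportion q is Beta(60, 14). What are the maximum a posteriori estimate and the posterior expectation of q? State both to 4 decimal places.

Mode = (60−1)/(60+14−2) = 59/72 = 0.8194.
Mean = 60/(60+14) = 60/74 = 0.8108.
The mean is pulled below the mode by the posterior's left skew.

MAP: 0.8194. Posterior mean: 0.8108.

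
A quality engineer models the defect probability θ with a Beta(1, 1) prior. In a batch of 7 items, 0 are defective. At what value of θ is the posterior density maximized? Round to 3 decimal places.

0.000

Posterior: Beta(1+0, 1+7) = Beta(1, 8).
Since α = 1 ≤ 1 and β > 1, the Beta density is monotone decreasing on [0,1]; the mode is at 0.
Mean = 1/(1+8) = 0.111.
This is the posterior mode — the MAP estimate.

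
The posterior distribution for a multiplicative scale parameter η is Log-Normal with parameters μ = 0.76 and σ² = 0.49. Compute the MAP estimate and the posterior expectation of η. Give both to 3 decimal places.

MAP estimate = 1.310, posterior expectation = 2.732

Mode = exp(μ − σ²) = exp(0.27) = 1.310.
Mean = exp(μ + σ²/2) = exp(1.005) = 2.732.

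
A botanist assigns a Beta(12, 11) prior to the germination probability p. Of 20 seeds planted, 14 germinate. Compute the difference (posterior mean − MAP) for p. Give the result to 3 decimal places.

-0.005

Posterior: Beta(12+14, 11+6) = Beta(26, 17).
Mode = (26−1)/(26+17−2) = 25/41 = 0.610.
Mean = 26/(26+17) = 26/43 = 0.605.
Difference = 0.605 − 0.610 = -0.005.
Left-skewed posterior ⇒ mean < mode.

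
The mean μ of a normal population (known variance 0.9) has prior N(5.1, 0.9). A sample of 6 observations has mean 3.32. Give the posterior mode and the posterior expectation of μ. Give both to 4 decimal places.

Posterior for μ is Normal. Precision-weighted mean: (1/0.9·5.1 + 6/0.9·3.32) / (1/0.9 + 6/0.9) = 3.5743.
A Normal posterior is symmetric, so mode = mean.

MAP: 3.5743. Posterior mean: 3.5743.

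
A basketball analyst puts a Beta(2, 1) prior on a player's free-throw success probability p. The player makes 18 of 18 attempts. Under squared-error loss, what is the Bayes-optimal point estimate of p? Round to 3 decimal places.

Posterior: Beta(2+18, 1+0) = Beta(20, 1).
Since β = 1 ≤ 1 and α > 1, the Beta density is monotone increasing on [0,1]; the mode is at 1.
Mean = 20/(20+1) = 0.952.
Squared-error loss ⇒ the optimal estimator is the posterior mean.

0.952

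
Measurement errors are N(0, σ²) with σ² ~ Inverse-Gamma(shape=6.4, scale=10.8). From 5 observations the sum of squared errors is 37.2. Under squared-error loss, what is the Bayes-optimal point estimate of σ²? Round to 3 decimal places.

Posterior: Inverse-Gamma(shape = 6.4+5/2 = 8.9, scale = 10.8+37.2/2 = 29.4).
Mode = β/(α+1) = 29.4/9.9 = 2.970.
Mean = β/(α−1) = 29.4/7.9 = 3.722.
Squared-error loss ⇒ the optimal estimator is the posterior mean.

3.722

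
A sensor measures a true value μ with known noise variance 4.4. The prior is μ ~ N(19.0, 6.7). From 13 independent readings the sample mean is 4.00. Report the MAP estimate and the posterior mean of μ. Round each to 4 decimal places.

μ_MAP = 4.7213, E[μ|data] = 4.7213

Posterior for μ is Normal. Precision-weighted mean: (1/6.7·19.0 + 13/4.4·4.00) / (1/6.7 + 13/4.4) = 4.7213.
A Normal posterior is symmetric, so mode = mean.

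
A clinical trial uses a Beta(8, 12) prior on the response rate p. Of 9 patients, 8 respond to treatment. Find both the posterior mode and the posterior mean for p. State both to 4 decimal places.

Posterior: Beta(8+8, 12+1) = Beta(16, 13).
Mode = (16−1)/(16+13−2) = 15/27 = 0.5556.
Mean = 16/(16+13) = 16/29 = 0.5517.
Mode > mean: the posterior has a left tail.

posterior mode = 0.5556, posterior mean = 0.5517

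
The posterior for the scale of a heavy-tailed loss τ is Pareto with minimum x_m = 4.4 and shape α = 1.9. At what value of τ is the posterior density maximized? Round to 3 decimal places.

4.400

The Pareto density is strictly decreasing on [x_m, ∞), so the mode is x_m = 4.400.
Mean = α·x_m/(α−1) = 1.9·4.4/0.9 = 9.289.
This is the posterior mode — the MAP estimate.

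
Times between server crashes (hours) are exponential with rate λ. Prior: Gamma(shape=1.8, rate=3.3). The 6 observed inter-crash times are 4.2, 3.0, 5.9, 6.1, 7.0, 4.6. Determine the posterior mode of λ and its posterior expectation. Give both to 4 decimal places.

MAP = 0.1994; posterior mean = 0.2287

Σ times = 30.8. Posterior: Gamma(shape = 1.8+6 = 7.8, rate = 3.3+30.8 = 34.1).
Mode = (α−1)/β = 6.8/34.1 = 0.1994.
Mean = α/β = 7.8/34.1 = 0.2287.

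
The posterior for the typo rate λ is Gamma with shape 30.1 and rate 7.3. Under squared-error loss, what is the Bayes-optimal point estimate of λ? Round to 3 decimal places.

4.123

Mode = (α−1)/β = 29.1/7.3 = 3.986.
Mean = α/β = 30.1/7.3 = 4.123.
Squared-error loss ⇒ the optimal estimator is the posterior mean.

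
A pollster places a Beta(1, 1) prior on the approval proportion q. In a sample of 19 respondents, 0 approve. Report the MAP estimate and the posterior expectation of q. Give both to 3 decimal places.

Posterior: Beta(1+0, 1+19) = Beta(1, 20).
Since α = 1 ≤ 1 and β > 1, the Beta density is monotone decreasing on [0,1]; the mode is at 0.
Mean = 1/(1+20) = 0.048.

MAP estimate = 0.000, posterior expectation = 0.048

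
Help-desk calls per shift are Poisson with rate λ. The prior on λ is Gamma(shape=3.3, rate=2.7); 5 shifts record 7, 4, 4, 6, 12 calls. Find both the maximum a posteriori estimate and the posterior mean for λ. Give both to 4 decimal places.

MAP = 4.5844; posterior mean = 4.7143

Σ counts = 33. Posterior: Gamma(shape = 3.3+33 = 36.3, rate = 2.7+5 = 7.7).
Mode = (α−1)/β = 35.3/7.7 = 4.5844.
Mean = α/β = 36.3/7.7 = 4.7143.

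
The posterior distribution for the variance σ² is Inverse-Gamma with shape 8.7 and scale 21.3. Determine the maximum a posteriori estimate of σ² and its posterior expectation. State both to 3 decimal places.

MAP = 2.196, posterior mean = 2.766

Mode = β/(α+1) = 21.3/9.7 = 2.196.
Mean = β/(α−1) = 21.3/7.7 = 2.766.
Mean > mode: the posterior has a right tail.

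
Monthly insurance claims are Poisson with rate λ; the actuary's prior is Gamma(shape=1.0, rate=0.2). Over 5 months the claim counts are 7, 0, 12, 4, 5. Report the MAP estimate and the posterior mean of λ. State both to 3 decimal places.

Σ counts = 28. Posterior: Gamma(shape = 1.0+28 = 29.0, rate = 0.2+5 = 5.2).
Mode = (α−1)/β = 28.0/5.2 = 5.385.
Mean = α/β = 29.0/5.2 = 5.577.
Mean > mode: the posterior has a right tail.

MAP = 5.385, posterior mean = 5.577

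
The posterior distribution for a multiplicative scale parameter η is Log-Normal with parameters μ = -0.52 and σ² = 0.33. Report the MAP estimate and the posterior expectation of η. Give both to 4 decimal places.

Mode = exp(μ − σ²) = exp(-0.85) = 0.4274.
Mean = exp(μ + σ²/2) = exp(-0.355) = 0.7012.

MAP = 0.4274; posterior mean = 0.7012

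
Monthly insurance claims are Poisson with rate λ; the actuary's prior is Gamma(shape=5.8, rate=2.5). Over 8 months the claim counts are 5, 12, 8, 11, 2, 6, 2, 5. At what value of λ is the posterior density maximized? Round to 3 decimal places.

Σ counts = 51. Posterior: Gamma(shape = 5.8+51 = 56.8, rate = 2.5+8 = 10.5).
Mode = (α−1)/β = 55.8/10.5 = 5.314.
Mean = α/β = 56.8/10.5 = 5.410.
This is the posterior mode — the MAP estimate.

5.314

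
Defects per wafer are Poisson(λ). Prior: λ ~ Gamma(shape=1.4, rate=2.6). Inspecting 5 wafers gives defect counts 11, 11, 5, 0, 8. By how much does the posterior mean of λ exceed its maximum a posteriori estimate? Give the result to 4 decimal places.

0.1316

Σ counts = 35. Posterior: Gamma(shape = 1.4+35 = 36.4, rate = 2.6+5 = 7.6).
Mode = (α−1)/β = 35.4/7.6 = 4.6579.
Mean = α/β = 36.4/7.6 = 4.7895.
Difference = 4.7895 − 4.6579 = 0.1316.
The posterior is right-skewed, so the mean exceeds the mode.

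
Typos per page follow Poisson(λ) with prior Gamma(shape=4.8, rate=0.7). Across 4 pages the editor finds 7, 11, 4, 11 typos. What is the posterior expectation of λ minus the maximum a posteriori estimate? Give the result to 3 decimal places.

0.213

Σ counts = 33. Posterior: Gamma(shape = 4.8+33 = 37.8, rate = 0.7+4 = 4.7).
Mode = (α−1)/β = 36.8/4.7 = 7.830.
Mean = α/β = 37.8/4.7 = 8.043.
Difference = 8.043 − 7.830 = 0.213.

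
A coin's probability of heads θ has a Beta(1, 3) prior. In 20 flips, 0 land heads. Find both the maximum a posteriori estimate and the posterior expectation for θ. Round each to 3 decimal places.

MAP = 0.000, posterior mean = 0.042

Posterior: Beta(1+0, 3+20) = Beta(1, 23).
Since α = 1 ≤ 1 and β > 1, the Beta density is monotone decreasing on [0,1]; the mode is at 0.
Mean = 1/(1+23) = 0.042.
The posterior is right-skewed, so the mean exceeds the mode.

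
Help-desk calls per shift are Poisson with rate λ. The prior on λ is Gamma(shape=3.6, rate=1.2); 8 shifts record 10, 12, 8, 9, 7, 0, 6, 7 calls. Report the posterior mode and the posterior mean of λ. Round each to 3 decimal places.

Σ counts = 59. Posterior: Gamma(shape = 3.6+59 = 62.6, rate = 1.2+8 = 9.2).
Mode = (α−1)/β = 61.6/9.2 = 6.696.
Mean = α/β = 62.6/9.2 = 6.804.

MAP = 6.696, posterior mean = 6.804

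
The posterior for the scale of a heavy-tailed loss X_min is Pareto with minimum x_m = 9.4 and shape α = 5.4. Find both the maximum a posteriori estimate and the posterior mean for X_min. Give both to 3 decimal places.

The Pareto density is strictly decreasing on [x_m, ∞), so the mode is x_m = 9.400.
Mean = α·x_m/(α−1) = 5.4·9.4/4.4 = 11.536.
Mean > mode: the posterior has a right tail.

maximum a posteriori estimate = 9.400, posterior mean = 11.536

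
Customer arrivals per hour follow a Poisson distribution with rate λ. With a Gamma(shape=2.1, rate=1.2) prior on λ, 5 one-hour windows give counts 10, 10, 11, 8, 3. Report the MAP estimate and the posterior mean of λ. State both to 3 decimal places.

Σ counts = 42. Posterior: Gamma(shape = 2.1+42 = 44.1, rate = 1.2+5 = 6.2).
Mode = (α−1)/β = 43.1/6.2 = 6.952.
Mean = α/β = 44.1/6.2 = 7.113.

λ_MAP = 6.952, E[λ|data] = 7.113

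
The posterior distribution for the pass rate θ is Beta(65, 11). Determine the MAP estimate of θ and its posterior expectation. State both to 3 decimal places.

Mode = (65−1)/(65+11−2) = 64/74 = 0.865.
Mean = 65/(65+11) = 65/76 = 0.855.
Mode > mean: the posterior has a left tail.

MAP = 0.865, posterior mean = 0.855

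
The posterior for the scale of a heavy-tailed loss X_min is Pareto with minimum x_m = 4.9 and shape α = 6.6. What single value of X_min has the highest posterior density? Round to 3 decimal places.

The Pareto density is strictly decreasing on [x_m, ∞), so the mode is x_m = 4.900.
Mean = α·x_m/(α−1) = 6.6·4.9/5.6 = 5.775.
This is the posterior mode — the MAP estimate.

4.900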